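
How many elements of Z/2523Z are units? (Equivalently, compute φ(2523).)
An element a ∈ Z/2523Z is a unit iff gcd(a, 2523) = 1, so the number of units is φ(2523). φ is multiplicative, with φ(p^e) = p^e − p^(e−1). Factorise 2523 = 3 · 29^2. Then
  φ(2523) = (3 − 1) · (29^2 − 29^1) = 2 · 812 = 1624.

Final answer: Z/2523Z has φ(2523) = 1624 units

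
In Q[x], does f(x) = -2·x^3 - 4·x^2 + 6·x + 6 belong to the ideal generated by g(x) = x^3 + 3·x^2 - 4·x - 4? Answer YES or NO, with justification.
In Q[x] the ideal (g) consists of all multiples of g, so f ∈ (g) iff g | f, i.e. iff the remainder of f on division by g is 0. Divide f by g (g is monic, so eliminate the leading term of the running remainder at each step):
  leading term -2·x^3: subtract (-2)·g(x) = -2·x^3 - 6·x^2 + 8·x + 8, leaving 2·x^2 - 2·x - 2
The remainder r(x) = 2·x^2 - 2·x - 2 ≠ 0 (and deg r < deg g), so g ∤ f, i.e. f ∉ (g).

Final answer: NO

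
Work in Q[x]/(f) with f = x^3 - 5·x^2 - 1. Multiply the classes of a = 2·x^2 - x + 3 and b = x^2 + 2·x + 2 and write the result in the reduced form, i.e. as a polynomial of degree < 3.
a · b ≡ 70·x^2 + 6·x + 19 (mod f(x))

First multiply in Q[x] without reducing: a · b = 2·x^4 + 3·x^3 + 5·x^2 + 4·x + 6. Now divide by f(x) = x^3 - 5·x^2 - 1, eliminating the leading term at each step:
  leading term 2·x^4: subtract (2·x)·f(x) = 2·x^4 - 10·x^3 - 2·x, leaving 13·x^3 + 5·x^2 + 6·x + 6
  leading term 13·x^3: subtract (13)·f(x) = 13·x^3 - 65·x^2 - 13, leaving 70·x^2 + 6·x + 19
The degree is now < 3, so this is the remainder. Hence a · b ≡ 70·x^2 + 6·x + 19 in Q[x]/(f).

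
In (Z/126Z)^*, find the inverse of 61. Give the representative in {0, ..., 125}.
61^(−1) ≡ 31 (mod 126)

Apply the extended Euclidean algorithm to (126, 61), tracking rows (r, s, t) with s·126 + t·61 = r. Each division r_prev = q·r_cur + r_new produces the new row as (previous row) − q·(current row):
  row A: (126, 1, 0)   [1·126 + 0·61 = 126]
  row B: (61, 0, 1)   [0·126 + 1·61 = 61]
  126 = 2·61 + 4   → row C = row A − 2·row B = (4, 1, −2)   [check: 1·126 − 2·61 = 4]
  61 = 15·4 + 1   → row D = row B − 15·row C = (1, −15, 31)   [check: −15·126 + 31·61 = 1]
  4 = 4·1 + 0   → remainder 0, stop. gcd = 1 (last nonzero row D).
The gcd is 1, so 61 is invertible mod 126. The last nonzero row gives −15·126 + 31·61 = 1, so t = 31. So 61^(−1) ≡ 31 (mod 126). Verify: 61 · 31 = 1891 ≡ 1 (mod 126). ✓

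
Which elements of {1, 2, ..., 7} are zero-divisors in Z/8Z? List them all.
nonzero zero-divisors of Z/8Z = {2, 4, 6}

An element a ∈ Z/8Z (with a ≠ 0) is a zero-divisor iff gcd(a, 8) > 1 (because a is a unit precisely when gcd(a, n) = 1, and in Z/nZ every nonzero, non-unit element is a zero-divisor). Scan a = 1, ..., 7 and keep those with gcd(a, 8) > 1:
  gcd(2, 8) = 2, gcd(4, 8) = 4, gcd(6, 8) = 2.
All other a ∈ {1, ..., 7} have gcd(a, 8) = 1 and are units. So the nonzero zero-divisors are exactly the 3 values of a appearing in this scan.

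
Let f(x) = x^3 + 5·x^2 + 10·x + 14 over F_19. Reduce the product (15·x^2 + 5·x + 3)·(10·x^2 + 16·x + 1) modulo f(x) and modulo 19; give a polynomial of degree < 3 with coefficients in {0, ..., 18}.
a · b ≡ 13·x^2 + 7·x + 2 (mod f(x))

Multiply as integer polynomials: a · b = 150·x^4 + 290·x^3 + 125·x^2 + 53·x + 3. Reducing coefficients mod 19: a · b ≡ 17·x^4 + 5·x^3 + 11·x^2 + 15·x + 3. Now divide by f(x) = x^3 + 5·x^2 + 10·x + 14 in F_19[x], eliminating the leading term at each step:
  leading term 17·x^4: subtract (17·x)·f(x) = 17·x^4 + 9·x^3 + 18·x^2 + 10·x, leaving 15·x^3 + 12·x^2 + 5·x + 3 (coefficients mod 19)
  leading term 15·x^3: subtract (15)·f(x) = 15·x^3 + 18·x^2 + 17·x + 1, leaving 13·x^2 + 7·x + 2 (coefficients mod 19)
The degree is now < 3, so this is the remainder. Hence a · b ≡ 13·x^2 + 7·x + 2 in F_19[x]/(f).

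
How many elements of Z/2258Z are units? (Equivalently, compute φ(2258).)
Z/2258Z has φ(2258) = 1128 units

An element a ∈ Z/2258Z is a unit iff gcd(a, 2258) = 1, so the number of units is φ(2258). φ is multiplicative, with φ(p^e) = p^e − p^(e−1). Factorise 2258 = 2 · 1129. Then
  φ(2258) = (2 − 1) · (1129 − 1) = 1 · 1128 = 1128.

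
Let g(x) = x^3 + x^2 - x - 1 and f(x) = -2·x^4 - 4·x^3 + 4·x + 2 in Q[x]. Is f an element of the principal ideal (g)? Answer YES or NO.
YES

In Q[x] the ideal (g) consists of all multiples of g, so f ∈ (g) iff g | f, i.e. iff the remainder of f on division by g is 0. Divide f by g (g is monic, so eliminate the leading term of the running remainder at each step):
  leading term -2·x^4: subtract (-2·x)·g(x) = -2·x^4 - 2·x^3 + 2·x^2 + 2·x, leaving -2·x^3 - 2·x^2 + 2·x + 2
  leading term -2·x^3: subtract (-2)·g(x) = -2·x^3 - 2·x^2 + 2·x + 2, leaving 0
The remainder is 0, so f(x) = g(x) · h(x) with h(x) = -2·x - 2. Hence g | f, i.e. f ∈ (g).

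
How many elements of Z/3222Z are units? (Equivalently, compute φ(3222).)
Z/3222Z has φ(3222) = 1068 units

An element a ∈ Z/3222Z is a unit iff gcd(a, 3222) = 1, so the number of units is φ(3222). φ is multiplicative, with φ(p^e) = p^e − p^(e−1). Factorise 3222 = 2 · 3^2 · 179. Then
  φ(3222) = (2 − 1) · (3^2 − 3^1) · (179 − 1) = 1 · 6 · 178 = 1068.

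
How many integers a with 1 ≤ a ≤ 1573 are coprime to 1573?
The number of a ∈ {1, ..., 1573} with gcd(a, 1573) = 1 is by definition Euler's totient φ(1573). φ is multiplicative, with φ(p^e) = p^e − p^(e−1). Factorise 1573 = 11^2 · 13. Then
  φ(1573) = (11^2 − 11^1) · (13 − 1) = 110 · 12 = 1320.
So there are 1320 such integers.

Final answer: 1320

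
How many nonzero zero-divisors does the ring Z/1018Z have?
In Z/1018Z each nonzero element is either a unit (gcd with 1018 is 1) or a zero-divisor (gcd > 1). The number of units is φ(1018): factorise 1018 = 2 · 509, so φ(1018) = (2 − 1) · (509 − 1) = 1 · 508 = 508. The nonzero elements number 1018 − 1 = 1017. Hence the nonzero zero-divisors number 1017 − 508 = 509.

Final answer: Z/1018Z has 509 nonzero zero-divisors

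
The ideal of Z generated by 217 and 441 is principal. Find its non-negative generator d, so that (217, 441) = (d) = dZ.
In the PID Z, (a, b) is generated by gcd(a, b). Compute gcd(441, 217) with the extended Euclidean algorithm, tracking rows (r, s, t) with s·441 + t·217 = r:
  row A: (441, 1, 0)   [1·441 + 0·217 = 441]
  row B: (217, 0, 1)   [0·441 + 1·217 = 217]
  441 = 2·217 + 7   → row C = row A − 2·row B = (7, 1, −2)   [check: 1·441 − 2·217 = 7]
  217 = 31·7 + 0   → remainder 0, stop. gcd = 7 (last nonzero row C).
So gcd(217, 441) = 7, with Bézout identity 1·441 − 2·217 = 7. Containment (⊇): the Bézout identity exhibits 7 as an element of (217, 441), giving (7) ⊆ (217, 441). Containment (⊆): since 7 | 217 and 7 | 441 (217 = 7·31, 441 = 7·63), every Z-linear combination of 217 and 441 is divisible by 7, so (217, 441) ⊆ (7). Therefore (217, 441) = (7), d = 7.

Final answer: (217, 441) = (7); d = 7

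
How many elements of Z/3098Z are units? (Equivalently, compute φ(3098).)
Z/3098Z has φ(3098) = 1548 units

An element a ∈ Z/3098Z is a unit iff gcd(a, 3098) = 1, so the number of units is φ(3098). φ is multiplicative, with φ(p^e) = p^e − p^(e−1). Factorise 3098 = 2 · 1549. Then
  φ(3098) = (2 − 1) · (1549 − 1) = 1 · 1548 = 1548.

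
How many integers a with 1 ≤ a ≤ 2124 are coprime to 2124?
The number of a ∈ {1, ..., 2124} with gcd(a, 2124) = 1 is by definition Euler's totient φ(2124). φ is multiplicative, with φ(p^e) = p^e − p^(e−1). Factorise 2124 = 2^2 · 3^2 · 59. Then
  φ(2124) = (2^2 − 2^1) · (3^2 − 3^1) · (59 − 1) = 2 · 6 · 58 = 696.
So there are 696 such integers.

Final answer: 696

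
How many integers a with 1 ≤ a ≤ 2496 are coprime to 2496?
768

The number of a ∈ {1, ..., 2496} with gcd(a, 2496) = 1 is by definition Euler's totient φ(2496). φ is multiplicative, with φ(p^e) = p^e − p^(e−1). Factorise 2496 = 2^6 · 3 · 13. Then
  φ(2496) = (2^6 − 2^5) · (3 − 1) · (13 − 1) = 32 · 2 · 12 = 768.
So there are 768 such integers.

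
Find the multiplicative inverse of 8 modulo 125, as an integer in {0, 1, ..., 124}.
8^(−1) ≡ 47 (mod 125)

Apply the extended Euclidean algorithm to (125, 8), tracking rows (r, s, t) with s·125 + t·8 = r. Each division r_prev = q·r_cur + r_new produces the new row as (previous row) − q·(current row):
  row A: (125, 1, 0)   [1·125 + 0·8 = 125]
  row B: (8, 0, 1)   [0·125 + 1·8 = 8]
  125 = 15·8 + 5   → row C = row A − 15·row B = (5, 1, −15)   [check: 1·125 − 15·8 = 5]
  8 = 1·5 + 3   → row D = row B − 1·row C = (3, −1, 16)   [check: −1·125 + 16·8 = 3]
  5 = 1·3 + 2   → row E = row C − 1·row D = (2, 2, −31)   [check: 2·125 − 31·8 = 2]
  3 = 1·2 + 1   → row F = row D − 1·row E = (1, −3, 47)   [check: −3·125 + 47·8 = 1]
  2 = 2·1 + 0   → remainder 0, stop. gcd = 1 (last nonzero row F).
The gcd is 1, so 8 is invertible mod 125. The last nonzero row gives −3·125 + 47·8 = 1, so t = 47. So 8^(−1) ≡ 47 (mod 125). Verify: 8 · 47 = 376 ≡ 1 (mod 125). ✓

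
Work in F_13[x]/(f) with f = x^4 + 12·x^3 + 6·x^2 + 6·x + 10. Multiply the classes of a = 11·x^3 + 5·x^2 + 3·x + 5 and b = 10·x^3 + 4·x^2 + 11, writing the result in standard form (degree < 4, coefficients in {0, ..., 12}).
a · b ≡ 12·x^3 + 5·x^2 + 7 (mod f(x))

Multiply as integer polynomials: a · b = 110·x^6 + 94·x^5 + 50·x^4 + 183·x^3 + 75·x^2 + 33·x + 55. Reducing coefficients mod 13: a · b ≡ 6·x^6 + 3·x^5 + 11·x^4 + x^3 + 10·x^2 + 7·x + 3. Now divide by f(x) = x^4 + 12·x^3 + 6·x^2 + 6·x + 10 in F_13[x], eliminating the leading term at each step:
  leading term 6·x^6: subtract (6·x^2)·f(x) = 6·x^6 + 7·x^5 + 10·x^4 + 10·x^3 + 8·x^2, leaving 9·x^5 + x^4 + 4·x^3 + 2·x^2 + 7·x + 3 (coefficients mod 13)
  leading term 9·x^5: subtract (9·x)·f(x) = 9·x^5 + 4·x^4 + 2·x^3 + 2·x^2 + 12·x, leaving 10·x^4 + 2·x^3 + 8·x + 3 (coefficients mod 13)
  leading term 10·x^4: subtract (10)·f(x) = 10·x^4 + 3·x^3 + 8·x^2 + 8·x + 9, leaving 12·x^3 + 5·x^2 + 7 (coefficients mod 13)
The degree is now < 4, so this is the remainder. Hence a · b ≡ 12·x^3 + 5·x^2 + 7 in F_13[x]/(f).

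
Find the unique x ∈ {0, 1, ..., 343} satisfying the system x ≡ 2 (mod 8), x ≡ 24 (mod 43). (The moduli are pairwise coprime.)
The moduli 8, 43 are pairwise coprime, so by the CRT there is a unique solution mod 8·43 = 344.
Solve by successive substitution. Start with x ≡ 2 (mod 8).
  Combine with x ≡ 24 (mod 43): write x = 2 + 8·t and require 2 + 8·t ≡ 24 (mod 43), i.e. 8·t ≡ 24 − 2 ≡ 22 (mod 43). Since 8^(−1) ≡ 27 (mod 43), t ≡ 27·22 ≡ 35 (mod 43). So x ≡ 2 + 8·35 = 282 (mod 344).
Unique solution in [0, 344): x = 282.

Final answer: x ≡ 282 (mod 344); the representative in [0, 344) is 282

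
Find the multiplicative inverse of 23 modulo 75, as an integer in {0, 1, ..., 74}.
Apply the extended Euclidean algorithm to (75, 23), tracking rows (r, s, t) with s·75 + t·23 = r. Each division r_prev = q·r_cur + r_new produces the new row as (previous row) − q·(current row):
  row A: (75, 1, 0)   [1·75 + 0·23 = 75]
  row B: (23, 0, 1)   [0·75 + 1·23 = 23]
  75 = 3·23 + 6   → row C = row A − 3·row B = (6, 1, −3)   [check: 1·75 − 3·23 = 6]
  23 = 3·6 + 5   → row D = row B − 3·row C = (5, −3, 10)   [check: −3·75 + 10·23 = 5]
  6 = 1·5 + 1   → row E = row C − 1·row D = (1, 4, −13)   [check: 4·75 − 13·23 = 1]
  5 = 5·1 + 0   → remainder 0, stop. gcd = 1 (last nonzero row E).
The gcd is 1, so 23 is invertible mod 75. The last nonzero row gives 4·75 − 13·23 = 1, so t = −13. So 23^(−1) ≡ −13 ≡ 62 (mod 75). Verify: 23 · 62 = 1426 ≡ 1 (mod 75). ✓

Final answer: 23^(−1) ≡ 62 (mod 75)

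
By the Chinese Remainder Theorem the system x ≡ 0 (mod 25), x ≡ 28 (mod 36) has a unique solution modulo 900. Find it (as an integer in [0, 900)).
x ≡ 100 (mod 900); the representative in [0, 900) is 100

The moduli 25, 36 are pairwise coprime, so by the CRT there is a unique solution mod 25·36 = 900.
Solve by successive substitution. Start with x ≡ 0 (mod 25).
  Combine with x ≡ 28 (mod 36): write x = 25·t and require 25·t ≡ 28 (mod 36). Since 25^(−1) ≡ 13 (mod 36), t ≡ 13·28 ≡ 4 (mod 36). So x ≡ 25·4 = 100 (mod 900).
Unique solution in [0, 900): x = 100.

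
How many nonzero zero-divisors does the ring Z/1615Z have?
Z/1615Z has 462 nonzero zero-divisors

In Z/1615Z each nonzero element is either a unit (gcd with 1615 is 1) or a zero-divisor (gcd > 1). The number of units is φ(1615): factorise 1615 = 5 · 17 · 19, so φ(1615) = (5 − 1) · (17 − 1) · (19 − 1) = 4 · 16 · 18 = 1152. The nonzero elements number 1615 − 1 = 1614. Hence the nonzero zero-divisors number 1614 − 1152 = 462.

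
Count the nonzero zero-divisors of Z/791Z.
In Z/791Z each nonzero element is either a unit (gcd with 791 is 1) or a zero-divisor (gcd > 1). The number of units is φ(791): factorise 791 = 7 · 113, so φ(791) = (7 − 1) · (113 − 1) = 6 · 112 = 672. The nonzero elements number 791 − 1 = 790. Hence the nonzero zero-divisors number 790 − 672 = 118.

Final answer: Z/791Z has 118 nonzero zero-divisors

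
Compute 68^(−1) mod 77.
68^(−1) ≡ 17 (mod 77)

Apply the extended Euclidean algorithm to (77, 68), tracking rows (r, s, t) with s·77 + t·68 = r. Each division r_prev = q·r_cur + r_new produces the new row as (previous row) − q·(current row):
  row A: (77, 1, 0)   [1·77 + 0·68 = 77]
  row B: (68, 0, 1)   [0·77 + 1·68 = 68]
  77 = 1·68 + 9   → row C = row A − 1·row B = (9, 1, −1)   [check: 1·77 − 1·68 = 9]
  68 = 7·9 + 5   → row D = row B − 7·row C = (5, −7, 8)   [check: −7·77 + 8·68 = 5]
  9 = 1·5 + 4   → row E = row C − 1·row D = (4, 8, −9)   [check: 8·77 − 9·68 = 4]
  5 = 1·4 + 1   → row F = row D − 1·row E = (1, −15, 17)   [check: −15·77 + 17·68 = 1]
  4 = 4·1 + 0   → remainder 0, stop. gcd = 1 (last nonzero row F).
The gcd is 1, so 68 is invertible mod 77. The last nonzero row gives −15·77 + 17·68 = 1, so t = 17. So 68^(−1) ≡ 17 (mod 77). Verify: 68 · 17 = 1156 ≡ 1 (mod 77). ✓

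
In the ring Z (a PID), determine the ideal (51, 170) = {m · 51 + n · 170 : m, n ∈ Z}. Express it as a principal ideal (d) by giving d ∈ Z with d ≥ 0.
(51, 170) = (17); d = 17

In the PID Z, (a, b) is generated by gcd(a, b). Compute gcd(170, 51) with the extended Euclidean algorithm, tracking rows (r, s, t) with s·170 + t·51 = r:
  row A: (170, 1, 0)   [1·170 + 0·51 = 170]
  row B: (51, 0, 1)   [0·170 + 1·51 = 51]
  170 = 3·51 + 17   → row C = row A − 3·row B = (17, 1, −3)   [check: 1·170 − 3·51 = 17]
  51 = 3·17 + 0   → remainder 0, stop. gcd = 17 (last nonzero row C).
So gcd(51, 170) = 17, with Bézout identity 1·170 − 3·51 = 17. Containment (⊇): the Bézout identity exhibits 17 as an element of (51, 170), giving (17) ⊆ (51, 170). Containment (⊆): since 17 | 51 and 17 | 170 (51 = 17·3, 170 = 17·10), every Z-linear combination of 51 and 170 is divisible by 17, so (51, 170) ⊆ (17). Therefore (51, 170) = (17), d = 17.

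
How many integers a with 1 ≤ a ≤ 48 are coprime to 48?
16

The number of a ∈ {1, ..., 48} with gcd(a, 48) = 1 is by definition Euler's totient φ(48). φ is multiplicative, with φ(p^e) = p^e − p^(e−1). Factorise 48 = 2^4 · 3. Then
  φ(48) = (2^4 − 2^3) · (3 − 1) = 8 · 2 = 16.
So there are 16 such integers.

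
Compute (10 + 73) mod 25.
Reduce the summands first: 73 ≡ 23 (mod 25), so 10 + 73 ≡ 10 + 23 (mod 25). 10 + 23 = 33; 33 = 1·25 + 8, so (10 + 73) mod 25 = 8.

Final answer: 8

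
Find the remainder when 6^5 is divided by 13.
Use repeated squaring. Binary(5) = 101. Walk through the bits of the exponent 5 left-to-right: at each bit after the leading one, square the running value, then multiply by 6 if the bit is 1 (always reducing mod 13):
  bit 1 = 1 (leading): start with 6.
  bit 2 = 0: square 6^2 = 36 ≡ 10 (mod 13).
  bit 3 = 1: square 10^2 = 100 ≡ 9; bit is 1, so multiply 9·6 = 54 ≡ 2 (mod 13).
Final value: 6^5 ≡ 2 (mod 13).

Final answer: 2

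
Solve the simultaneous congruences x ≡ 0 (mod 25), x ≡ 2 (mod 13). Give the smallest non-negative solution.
x ≡ 275 (mod 325); the representative in [0, 325) is 275

The moduli 25, 13 are pairwise coprime, so by the CRT there is a unique solution mod 25·13 = 325.
Solve by successive substitution. Start with x ≡ 0 (mod 25).
  Combine with x ≡ 2 (mod 13): write x = 25·t and require 25·t ≡ 2 (mod 13). Since 25^(−1) ≡ 12 (mod 13) (25 ≡ 12 (mod 13)), t ≡ 12·2 ≡ 11 (mod 13). So x ≡ 25·11 = 275 (mod 325).
Unique solution in [0, 325): x = 275.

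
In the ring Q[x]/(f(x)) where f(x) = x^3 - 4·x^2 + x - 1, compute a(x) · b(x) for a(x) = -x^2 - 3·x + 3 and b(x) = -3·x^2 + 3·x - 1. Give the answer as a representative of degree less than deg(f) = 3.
First multiply in Q[x] without reducing: a · b = 3·x^4 + 6·x^3 - 17·x^2 + 12·x - 3. Now divide by f(x) = x^3 - 4·x^2 + x - 1, eliminating the leading term at each step:
  leading term 3·x^4: subtract (3·x)·f(x) = 3·x^4 - 12·x^3 + 3·x^2 - 3·x, leaving 18·x^3 - 20·x^2 + 15·x - 3
  leading term 18·x^3: subtract (18)·f(x) = 18·x^3 - 72·x^2 + 18·x - 18, leaving 52·x^2 - 3·x + 15
The degree is now < 3, so this is the remainder. Hence a · b ≡ 52·x^2 - 3·x + 15 in Q[x]/(f).

Final answer: a · b ≡ 52·x^2 - 3·x + 15 (mod f(x))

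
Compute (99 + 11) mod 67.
Reduce the summands first: 99 ≡ 32 (mod 67), so 99 + 11 ≡ 32 + 11 (mod 67). 32 + 11 = 43; 43 = 0·67 + 43, so (99 + 11) mod 67 = 43.

Final answer: 43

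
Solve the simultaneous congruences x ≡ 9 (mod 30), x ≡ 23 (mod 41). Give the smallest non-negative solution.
x ≡ 1089 (mod 1230); the representative in [0, 1230) is 1089

The moduli 30, 41 are pairwise coprime, so by the CRT there is a unique solution mod 30·41 = 1230.
Solve by successive substitution. Start with x ≡ 9 (mod 30).
  Combine with x ≡ 23 (mod 41): write x = 9 + 30·t and require 9 + 30·t ≡ 23 (mod 41), i.e. 30·t ≡ 23 − 9 ≡ 14 (mod 41). Since 30^(−1) ≡ 26 (mod 41), t ≡ 26·14 ≡ 36 (mod 41). So x ≡ 9 + 30·36 = 1089 (mod 1230).
Unique solution in [0, 1230): x = 1089.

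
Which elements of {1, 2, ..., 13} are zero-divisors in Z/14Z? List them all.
nonzero zero-divisors of Z/14Z = {2, 4, 6, 7, 8, 10, 12}

An element a ∈ Z/14Z (with a ≠ 0) is a zero-divisor iff gcd(a, 14) > 1 (because a is a unit precisely when gcd(a, n) = 1, and in Z/nZ every nonzero, non-unit element is a zero-divisor). Scan a = 1, ..., 13 and keep those with gcd(a, 14) > 1:
  gcd(2, 14) = 2, gcd(4, 14) = 2, gcd(6, 14) = 2, gcd(7, 14) = 7, gcd(8, 14) = 2, gcd(10, 14) = 2, gcd(12, 14) = 2.
All other a ∈ {1, ..., 13} have gcd(a, 14) = 1 and are units. So the nonzero zero-divisors are exactly the 7 values of a appearing in this scan.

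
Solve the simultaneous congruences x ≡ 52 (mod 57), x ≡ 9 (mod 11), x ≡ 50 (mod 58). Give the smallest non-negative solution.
x ≡ 16696 (mod 36366); the representative in [0, 36366) is 16696

The moduli 57, 11, 58 are pairwise coprime, so by the CRT there is a unique solution mod 57·11·58 = 36366.
Solve by successive substitution. Start with x ≡ 52 (mod 57).
  Combine with x ≡ 9 (mod 11): write x = 52 + 57·t and require 52 + 57·t ≡ 9 (mod 11), i.e. 57·t ≡ 9 − 52 ≡ 1 (mod 11). Since 57^(−1) ≡ 6 (mod 11) (57 ≡ 2 (mod 11)), t ≡ 6·1 ≡ 6 (mod 11). So x ≡ 52 + 57·6 = 394 (mod 627).
  Combine with x ≡ 50 (mod 58): write x = 394 + 627·t and require 394 + 627·t ≡ 50 (mod 58), i.e. 627·t ≡ 50 − 394 ≡ 4 (mod 58). Since 627^(−1) ≡ 21 (mod 58) (627 ≡ 47 (mod 58)), t ≡ 21·4 ≡ 26 (mod 58). So x ≡ 394 + 627·26 = 16696 (mod 36366).
Unique solution in [0, 36366): x = 16696.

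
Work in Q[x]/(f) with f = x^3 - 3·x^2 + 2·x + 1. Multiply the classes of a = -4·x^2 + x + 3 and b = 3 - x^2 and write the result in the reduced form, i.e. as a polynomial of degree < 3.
First multiply in Q[x] without reducing: a · b = 4·x^4 - x^3 - 15·x^2 + 3·x + 9. Now divide by f(x) = x^3 - 3·x^2 + 2·x + 1, eliminating the leading term at each step:
  leading term 4·x^4: subtract (4·x)·f(x) = 4·x^4 - 12·x^3 + 8·x^2 + 4·x, leaving 11·x^3 - 23·x^2 - x + 9
  leading term 11·x^3: subtract (11)·f(x) = 11·x^3 - 33·x^2 + 22·x + 11, leaving 10·x^2 - 23·x - 2
The degree is now < 3, so this is the remainder. Hence a · b ≡ 10·x^2 - 23·x - 2 in Q[x]/(f).

Final answer: a · b ≡ 10·x^2 - 23·x - 2 (mod f(x))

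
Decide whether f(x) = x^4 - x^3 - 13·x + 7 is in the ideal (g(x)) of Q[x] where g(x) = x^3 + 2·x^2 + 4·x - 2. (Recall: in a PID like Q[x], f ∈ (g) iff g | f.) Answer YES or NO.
NO

In Q[x] the ideal (g) consists of all multiples of g, so f ∈ (g) iff g | f, i.e. iff the remainder of f on division by g is 0. Divide f by g (g is monic, so eliminate the leading term of the running remainder at each step):
  leading term x^4: subtract (x)·g(x) = x^4 + 2·x^3 + 4·x^2 - 2·x, leaving -3·x^3 - 4·x^2 - 11·x + 7
  leading term -3·x^3: subtract (-3)·g(x) = -3·x^3 - 6·x^2 - 12·x + 6, leaving 2·x^2 + x + 1
The remainder r(x) = 2·x^2 + x + 1 ≠ 0 (and deg r < deg g), so g ∤ f, i.e. f ∉ (g).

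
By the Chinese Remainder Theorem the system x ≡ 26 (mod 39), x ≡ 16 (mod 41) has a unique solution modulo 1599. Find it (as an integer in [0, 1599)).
The moduli 39, 41 are pairwise coprime, so by the CRT there is a unique solution mod 39·41 = 1599.
Solve by successive substitution. Start with x ≡ 26 (mod 39).
  Combine with x ≡ 16 (mod 41): write x = 26 + 39·t and require 26 + 39·t ≡ 16 (mod 41), i.e. 39·t ≡ 16 − 26 ≡ 31 (mod 41). Since 39^(−1) ≡ 20 (mod 41), t ≡ 20·31 ≡ 5 (mod 41). So x ≡ 26 + 39·5 = 221 (mod 1599).
Unique solution in [0, 1599): x = 221.

Final answer: x ≡ 221 (mod 1599); the representative in [0, 1599) is 221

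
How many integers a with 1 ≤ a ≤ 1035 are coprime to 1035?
528

The number of a ∈ {1, ..., 1035} with gcd(a, 1035) = 1 is by definition Euler's totient φ(1035). φ is multiplicative, with φ(p^e) = p^e − p^(e−1). Factorise 1035 = 3^2 · 5 · 23. Then
  φ(1035) = (3^2 − 3^1) · (5 − 1) · (23 − 1) = 6 · 4 · 22 = 528.
So there are 528 such integers.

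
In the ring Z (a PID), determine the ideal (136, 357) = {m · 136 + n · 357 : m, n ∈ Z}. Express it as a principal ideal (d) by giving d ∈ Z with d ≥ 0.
In the PID Z, (a, b) is generated by gcd(a, b). Compute gcd(357, 136) with the extended Euclidean algorithm, tracking rows (r, s, t) with s·357 + t·136 = r:
  row A: (357, 1, 0)   [1·357 + 0·136 = 357]
  row B: (136, 0, 1)   [0·357 + 1·136 = 136]
  357 = 2·136 + 85   → row C = row A − 2·row B = (85, 1, −2)   [check: 1·357 − 2·136 = 85]
  136 = 1·85 + 51   → row D = row B − 1·row C = (51, −1, 3)   [check: −1·357 + 3·136 = 51]
  85 = 1·51 + 34   → row E = row C − 1·row D = (34, 2, −5)   [check: 2·357 − 5·136 = 34]
  51 = 1·34 + 17   → row F = row D − 1·row E = (17, −3, 8)   [check: −3·357 + 8·136 = 17]
  34 = 2·17 + 0   → remainder 0, stop. gcd = 17 (last nonzero row F).
So gcd(136, 357) = 17, with Bézout identity −3·357 + 8·136 = 17. Containment (⊇): the Bézout identity exhibits 17 as an element of (136, 357), giving (17) ⊆ (136, 357). Containment (⊆): since 17 | 136 and 17 | 357 (136 = 17·8, 357 = 17·21), every Z-linear combination of 136 and 357 is divisible by 17, so (136, 357) ⊆ (17). Therefore (136, 357) = (17), d = 17.

Final answer: (136, 357) = (17); d = 17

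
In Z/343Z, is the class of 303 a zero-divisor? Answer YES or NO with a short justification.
gcd(303, 343) = 1, so 303 is a unit in Z/343Z (it has a multiplicative inverse). A unit cannot be a zero-divisor: if 303·b ≡ 0 then multiplying both sides by 303^(−1) gives b ≡ 0. So 303 is not a zero-divisor.

Final answer: NO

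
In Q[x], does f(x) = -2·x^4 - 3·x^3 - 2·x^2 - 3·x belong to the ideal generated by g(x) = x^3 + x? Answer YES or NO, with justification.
YES

In Q[x] the ideal (g) consists of all multiples of g, so f ∈ (g) iff g | f, i.e. iff the remainder of f on division by g is 0. Divide f by g (g is monic, so eliminate the leading term of the running remainder at each step):
  leading term -2·x^4: subtract (-2·x)·g(x) = -2·x^4 - 2·x^2, leaving -3·x^3 - 3·x
  leading term -3·x^3: subtract (-3)·g(x) = -3·x^3 - 3·x, leaving 0
The remainder is 0, so f(x) = g(x) · h(x) with h(x) = -2·x - 3. Hence g | f, i.e. f ∈ (g).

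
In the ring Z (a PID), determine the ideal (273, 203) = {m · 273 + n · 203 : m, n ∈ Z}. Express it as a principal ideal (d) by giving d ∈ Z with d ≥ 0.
In the PID Z, (a, b) is generated by gcd(a, b). Compute gcd(273, 203) with the extended Euclidean algorithm, tracking rows (r, s, t) with s·273 + t·203 = r:
  row A: (273, 1, 0)   [1·273 + 0·203 = 273]
  row B: (203, 0, 1)   [0·273 + 1·203 = 203]
  273 = 1·203 + 70   → row C = row A − 1·row B = (70, 1, −1)   [check: 1·273 − 1·203 = 70]
  203 = 2·70 + 63   → row D = row B − 2·row C = (63, −2, 3)   [check: −2·273 + 3·203 = 63]
  70 = 1·63 + 7   → row E = row C − 1·row D = (7, 3, −4)   [check: 3·273 − 4·203 = 7]
  63 = 9·7 + 0   → remainder 0, stop. gcd = 7 (last nonzero row E).
So gcd(273, 203) = 7, with Bézout identity 3·273 − 4·203 = 7. Containment (⊇): the Bézout identity exhibits 7 as an element of (273, 203), giving (7) ⊆ (273, 203). Containment (⊆): since 7 | 273 and 7 | 203 (273 = 7·39, 203 = 7·29), every Z-linear combination of 273 and 203 is divisible by 7, so (273, 203) ⊆ (7). Therefore (273, 203) = (7), d = 7.

Final answer: (273, 203) = (7); d = 7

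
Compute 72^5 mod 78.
Use repeated squaring. Binary(5) = 101. Walk through the bits of the exponent 5 left-to-right: at each bit after the leading one, square the running value, then multiply by 72 if the bit is 1 (always reducing mod 78):
  bit 1 = 1 (leading): start with 72.
  bit 2 = 0: square 72^2 = 5184 ≡ 36 (mod 78).
  bit 3 = 1: square 36^2 = 1296 ≡ 48; bit is 1, so multiply 48·72 = 3456 ≡ 24 (mod 78).
Final value: 72^5 ≡ 24 (mod 78).

Final answer: 24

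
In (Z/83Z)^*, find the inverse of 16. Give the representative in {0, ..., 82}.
16^(−1) ≡ 26 (mod 83)

Apply the extended Euclidean algorithm to (83, 16), tracking rows (r, s, t) with s·83 + t·16 = r. Each division r_prev = q·r_cur + r_new produces the new row as (previous row) − q·(current row):
  row A: (83, 1, 0)   [1·83 + 0·16 = 83]
  row B: (16, 0, 1)   [0·83 + 1·16 = 16]
  83 = 5·16 + 3   → row C = row A − 5·row B = (3, 1, −5)   [check: 1·83 − 5·16 = 3]
  16 = 5·3 + 1   → row D = row B − 5·row C = (1, −5, 26)   [check: −5·83 + 26·16 = 1]
  3 = 3·1 + 0   → remainder 0, stop. gcd = 1 (last nonzero row D).
The gcd is 1, so 16 is invertible mod 83. The last nonzero row gives −5·83 + 26·16 = 1, so t = 26. So 16^(−1) ≡ 26 (mod 83). Verify: 16 · 26 = 416 ≡ 1 (mod 83). ✓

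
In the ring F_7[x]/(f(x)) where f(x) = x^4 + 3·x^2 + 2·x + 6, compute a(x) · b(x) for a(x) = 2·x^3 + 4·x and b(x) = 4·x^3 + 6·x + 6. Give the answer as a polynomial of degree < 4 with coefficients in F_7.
a · b ≡ 3·x^3 + 6·x^2 + 2·x + 4 (mod f(x))

Multiply as integer polynomials: a · b = 8·x^6 + 28·x^4 + 12·x^3 + 24·x^2 + 24·x. Reducing coefficients mod 7: a · b ≡ x^6 + 5·x^3 + 3·x^2 + 3·x. Now divide by f(x) = x^4 + 3·x^2 + 2·x + 6 in F_7[x], eliminating the leading term at each step:
  leading term x^6: subtract (x^2)·f(x) = x^6 + 3·x^4 + 2·x^3 + 6·x^2, leaving 4·x^4 + 3·x^3 + 4·x^2 + 3·x (coefficients mod 7)
  leading term 4·x^4: subtract (4)·f(x) = 4·x^4 + 5·x^2 + x + 3, leaving 3·x^3 + 6·x^2 + 2·x + 4 (coefficients mod 7)
The degree is now < 4, so this is the remainder. Hence a · b ≡ 3·x^3 + 6·x^2 + 2·x + 4 in F_7[x]/(f).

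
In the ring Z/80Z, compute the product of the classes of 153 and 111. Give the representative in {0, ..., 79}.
Reduce the factors first: 153 ≡ 73, 111 ≡ 31 (mod 80), so 153 · 111 ≡ 73 · 31 (mod 80). 73 · 31 = 2263. Dividing by 80: 2263 = 28·80 + 23. So (153 · 111) mod 80 = 23.

Final answer: 23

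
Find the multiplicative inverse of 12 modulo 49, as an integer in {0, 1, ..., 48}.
12^(−1) ≡ 45 (mod 49)

Apply the extended Euclidean algorithm to (49, 12), tracking rows (r, s, t) with s·49 + t·12 = r. Each division r_prev = q·r_cur + r_new produces the new row as (previous row) − q·(current row):
  row A: (49, 1, 0)   [1·49 + 0·12 = 49]
  row B: (12, 0, 1)   [0·49 + 1·12 = 12]
  49 = 4·12 + 1   → row C = row A − 4·row B = (1, 1, −4)   [check: 1·49 − 4·12 = 1]
  12 = 12·1 + 0   → remainder 0, stop. gcd = 1 (last nonzero row C).
The gcd is 1, so 12 is invertible mod 49. The last nonzero row gives 1·49 − 4·12 = 1, so t = −4. So 12^(−1) ≡ −4 ≡ 45 (mod 49). Verify: 12 · 45 = 540 ≡ 1 (mod 49). ✓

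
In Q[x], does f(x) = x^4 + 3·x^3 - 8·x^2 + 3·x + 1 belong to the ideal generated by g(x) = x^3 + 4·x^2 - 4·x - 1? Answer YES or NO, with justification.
In Q[x] the ideal (g) consists of all multiples of g, so f ∈ (g) iff g | f, i.e. iff the remainder of f on division by g is 0. Divide f by g (g is monic, so eliminate the leading term of the running remainder at each step):
  leading term x^4: subtract (x)·g(x) = x^4 + 4·x^3 - 4·x^2 - x, leaving -x^3 - 4·x^2 + 4·x + 1
  leading term -x^3: subtract (-1)·g(x) = -x^3 - 4·x^2 + 4·x + 1, leaving 0
The remainder is 0, so f(x) = g(x) · h(x) with h(x) = x - 1. Hence g | f, i.e. f ∈ (g).

Final answer: YES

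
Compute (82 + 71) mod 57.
Reduce the summands first: 82 ≡ 25, 71 ≡ 14 (mod 57), so 82 + 71 ≡ 25 + 14 (mod 57). 25 + 14 = 39; 39 = 0·57 + 39, so (82 + 71) mod 57 = 39.

Final answer: 39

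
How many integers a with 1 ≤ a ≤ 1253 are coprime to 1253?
The number of a ∈ {1, ..., 1253} with gcd(a, 1253) = 1 is by definition Euler's totient φ(1253). φ is multiplicative, with φ(p^e) = p^e − p^(e−1). Factorise 1253 = 7 · 179. Then
  φ(1253) = (7 − 1) · (179 − 1) = 6 · 178 = 1068.
So there are 1068 such integers.

Final answer: 1068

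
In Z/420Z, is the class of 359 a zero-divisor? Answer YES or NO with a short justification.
NO

gcd(359, 420) = 1, so 359 is a unit in Z/420Z (it has a multiplicative inverse). A unit cannot be a zero-divisor: if 359·b ≡ 0 then multiplying both sides by 359^(−1) gives b ≡ 0. So 359 is not a zero-divisor.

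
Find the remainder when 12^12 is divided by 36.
0

Use repeated squaring. Binary(12) = 1100. Walk through the bits of the exponent 12 left-to-right: at each bit after the leading one, square the running value, then multiply by 12 if the bit is 1 (always reducing mod 36):
  bit 1 = 1 (leading): start with 12.
  bit 2 = 1: square 12^2 = 144 ≡ 0; bit is 1, so multiply 0·12 = 0 (mod 36).
  bit 3 = 0: square 0^2 = 0 (mod 36).
  bit 4 = 0: square 0^2 = 0 (mod 36).
Final value: 12^12 ≡ 0 (mod 36).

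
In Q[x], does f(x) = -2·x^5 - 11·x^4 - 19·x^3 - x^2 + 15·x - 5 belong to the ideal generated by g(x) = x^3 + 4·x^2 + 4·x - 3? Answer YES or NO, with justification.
In Q[x] the ideal (g) consists of all multiples of g, so f ∈ (g) iff g | f, i.e. iff the remainder of f on division by g is 0. Divide f by g (g is monic, so eliminate the leading term of the running remainder at each step):
  leading term -2·x^5: subtract (-2·x^2)·g(x) = -2·x^5 - 8·x^4 - 8·x^3 + 6·x^2, leaving -3·x^4 - 11·x^3 - 7·x^2 + 15·x - 5
  leading term -3·x^4: subtract (-3·x)·g(x) = -3·x^4 - 12·x^3 - 12·x^2 + 9·x, leaving x^3 + 5·x^2 + 6·x - 5
  leading term x^3: subtract (1)·g(x) = x^3 + 4·x^2 + 4·x - 3, leaving x^2 + 2·x - 2
The remainder r(x) = x^2 + 2·x - 2 ≠ 0 (and deg r < deg g), so g ∤ f, i.e. f ∉ (g).

Final answer: NO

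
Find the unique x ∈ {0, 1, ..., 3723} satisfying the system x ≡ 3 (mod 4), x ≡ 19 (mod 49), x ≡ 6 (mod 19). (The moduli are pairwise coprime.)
The moduli 4, 49, 19 are pairwise coprime, so by the CRT there is a unique solution mod 4·49·19 = 3724.
Solve by successive substitution. Start with x ≡ 3 (mod 4).
  Combine with x ≡ 19 (mod 49): write x = 3 + 4·t and require 3 + 4·t ≡ 19 (mod 49), i.e. 4·t ≡ 19 − 3 ≡ 16 (mod 49). Since 4^(−1) ≡ 37 (mod 49), t ≡ 37·16 ≡ 4 (mod 49). So x ≡ 3 + 4·4 = 19 (mod 196).
  Combine with x ≡ 6 (mod 19): write x = 19 + 196·t and require 19 + 196·t ≡ 6 (mod 19), i.e. 196·t ≡ 6 − 19 ≡ 6 (mod 19). Since 196^(−1) ≡ 16 (mod 19) (196 ≡ 6 (mod 19)), t ≡ 16·6 ≡ 1 (mod 19). So x ≡ 19 + 196·1 = 215 (mod 3724).
Unique solution in [0, 3724): x = 215.

Final answer: x ≡ 215 (mod 3724); the representative in [0, 3724) is 215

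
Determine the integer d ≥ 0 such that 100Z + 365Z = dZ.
In the PID Z, (a, b) is generated by gcd(a, b). Compute gcd(365, 100) with the extended Euclidean algorithm, tracking rows (r, s, t) with s·365 + t·100 = r:
  row A: (365, 1, 0)   [1·365 + 0·100 = 365]
  row B: (100, 0, 1)   [0·365 + 1·100 = 100]
  365 = 3·100 + 65   → row C = row A − 3·row B = (65, 1, −3)   [check: 1·365 − 3·100 = 65]
  100 = 1·65 + 35   → row D = row B − 1·row C = (35, −1, 4)   [check: −1·365 + 4·100 = 35]
  65 = 1·35 + 30   → row E = row C − 1·row D = (30, 2, −7)   [check: 2·365 − 7·100 = 30]
  35 = 1·30 + 5   → row F = row D − 1·row E = (5, −3, 11)   [check: −3·365 + 11·100 = 5]
  30 = 6·5 + 0   → remainder 0, stop. gcd = 5 (last nonzero row F).
So gcd(100, 365) = 5, with Bézout identity −3·365 + 11·100 = 5. Containment (⊇): the Bézout identity exhibits 5 as an element of (100, 365), giving (5) ⊆ (100, 365). Containment (⊆): since 5 | 100 and 5 | 365 (100 = 5·20, 365 = 5·73), every Z-linear combination of 100 and 365 is divisible by 5, so (100, 365) ⊆ (5). Therefore (100, 365) = (5), d = 5.

Final answer: (100, 365) = (5); d = 5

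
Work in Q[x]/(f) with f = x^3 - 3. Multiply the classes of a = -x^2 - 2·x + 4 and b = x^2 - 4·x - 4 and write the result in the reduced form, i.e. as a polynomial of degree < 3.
a · b ≡ 16·x^2 - 11·x - 10 (mod f(x))

First multiply in Q[x] without reducing: a · b = -x^4 + 2·x^3 + 16·x^2 - 8·x - 16. Now divide by f(x) = x^3 - 3, eliminating the leading term at each step:
  leading term -x^4: subtract (-x)·f(x) = -x^4 + 3·x, leaving 2·x^3 + 16·x^2 - 11·x - 16
  leading term 2·x^3: subtract (2)·f(x) = 2·x^3 - 6, leaving 16·x^2 - 11·x - 10
The degree is now < 3, so this is the remainder. Hence a · b ≡ 16·x^2 - 11·x - 10 in Q[x]/(f).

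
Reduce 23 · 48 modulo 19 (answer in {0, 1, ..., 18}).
Reduce the factors first: 23 ≡ 4, 48 ≡ 10 (mod 19), so 23 · 48 ≡ 4 · 10 (mod 19). 4 · 10 = 40. Dividing by 19: 40 = 2·19 + 2. So (23 · 48) mod 19 = 2.

Final answer: 2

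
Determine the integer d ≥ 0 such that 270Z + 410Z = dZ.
(270, 410) = (10); d = 10

In the PID Z, (a, b) is generated by gcd(a, b). Compute gcd(410, 270) with the extended Euclidean algorithm, tracking rows (r, s, t) with s·410 + t·270 = r:
  row A: (410, 1, 0)   [1·410 + 0·270 = 410]
  row B: (270, 0, 1)   [0·410 + 1·270 = 270]
  410 = 1·270 + 140   → row C = row A − 1·row B = (140, 1, −1)   [check: 1·410 − 1·270 = 140]
  270 = 1·140 + 130   → row D = row B − 1·row C = (130, −1, 2)   [check: −1·410 + 2·270 = 130]
  140 = 1·130 + 10   → row E = row C − 1·row D = (10, 2, −3)   [check: 2·410 − 3·270 = 10]
  130 = 13·10 + 0   → remainder 0, stop. gcd = 10 (last nonzero row E).
So gcd(270, 410) = 10, with Bézout identity 2·410 − 3·270 = 10. Containment (⊇): the Bézout identity exhibits 10 as an element of (270, 410), giving (10) ⊆ (270, 410). Containment (⊆): since 10 | 270 and 10 | 410 (270 = 10·27, 410 = 10·41), every Z-linear combination of 270 and 410 is divisible by 10, so (270, 410) ⊆ (10). Therefore (270, 410) = (10), d = 10.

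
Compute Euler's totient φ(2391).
φ is multiplicative, with φ(p^e) = p^e − p^(e−1). Factorise 2391 = 3 · 797. Then
  φ(2391) = (3 − 1) · (797 − 1) = 2 · 796 = 1592.

Final answer: φ(2391) = 1592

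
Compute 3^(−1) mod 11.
3^(−1) ≡ 4 (mod 11)

Apply the extended Euclidean algorithm to (11, 3), tracking rows (r, s, t) with s·11 + t·3 = r. Each division r_prev = q·r_cur + r_new produces the new row as (previous row) − q·(current row):
  row A: (11, 1, 0)   [1·11 + 0·3 = 11]
  row B: (3, 0, 1)   [0·11 + 1·3 = 3]
  11 = 3·3 + 2   → row C = row A − 3·row B = (2, 1, −3)   [check: 1·11 − 3·3 = 2]
  3 = 1·2 + 1   → row D = row B − 1·row C = (1, −1, 4)   [check: −1·11 + 4·3 = 1]
  2 = 2·1 + 0   → remainder 0, stop. gcd = 1 (last nonzero row D).
The gcd is 1, so 3 is invertible mod 11. The last nonzero row gives −1·11 + 4·3 = 1, so t = 4. So 3^(−1) ≡ 4 (mod 11). Verify: 3 · 4 = 12 ≡ 1 (mod 11). ✓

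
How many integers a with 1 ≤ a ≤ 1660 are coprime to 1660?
656

The number of a ∈ {1, ..., 1660} with gcd(a, 1660) = 1 is by definition Euler's totient φ(1660). φ is multiplicative, with φ(p^e) = p^e − p^(e−1). Factorise 1660 = 2^2 · 5 · 83. Then
  φ(1660) = (2^2 − 2^1) · (5 − 1) · (83 − 1) = 2 · 4 · 82 = 656.
So there are 656 such integers.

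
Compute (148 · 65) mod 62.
Reduce the factors first: 148 ≡ 24, 65 ≡ 3 (mod 62), so 148 · 65 ≡ 24 · 3 (mod 62). 24 · 3 = 72. Dividing by 62: 72 = 1·62 + 10. So (148 · 65) mod 62 = 10.

Final answer: 10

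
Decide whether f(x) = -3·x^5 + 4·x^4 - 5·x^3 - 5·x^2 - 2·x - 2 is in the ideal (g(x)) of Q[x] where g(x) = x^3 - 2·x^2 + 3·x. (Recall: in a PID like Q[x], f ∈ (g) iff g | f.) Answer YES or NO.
NO

In Q[x] the ideal (g) consists of all multiples of g, so f ∈ (g) iff g | f, i.e. iff the remainder of f on division by g is 0. Divide f by g (g is monic, so eliminate the leading term of the running remainder at each step):
  leading term -3·x^5: subtract (-3·x^2)·g(x) = -3·x^5 + 6·x^4 - 9·x^3, leaving -2·x^4 + 4·x^3 - 5·x^2 - 2·x - 2
  leading term -2·x^4: subtract (-2·x)·g(x) = -2·x^4 + 4·x^3 - 6·x^2, leaving x^2 - 2·x - 2
The remainder r(x) = x^2 - 2·x - 2 ≠ 0 (and deg r < deg g), so g ∤ f, i.e. f ∉ (g).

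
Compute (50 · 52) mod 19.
16

Reduce the factors first: 50 ≡ 12, 52 ≡ 14 (mod 19), so 50 · 52 ≡ 12 · 14 (mod 19). 12 · 14 = 168. Dividing by 19: 168 = 8·19 + 16. So (50 · 52) mod 19 = 16.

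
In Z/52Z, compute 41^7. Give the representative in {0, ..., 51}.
37

Use repeated squaring. Binary(7) = 111. Walk through the bits of the exponent 7 left-to-right: at each bit after the leading one, square the running value, then multiply by 41 if the bit is 1 (always reducing mod 52):
  bit 1 = 1 (leading): start with 41.
  bit 2 = 1: square 41^2 = 1681 ≡ 17; bit is 1, so multiply 17·41 = 697 ≡ 21 (mod 52).
  bit 3 = 1: square 21^2 = 441 ≡ 25; bit is 1, so multiply 25·41 = 1025 ≡ 37 (mod 52).
Final value: 41^7 ≡ 37 (mod 52).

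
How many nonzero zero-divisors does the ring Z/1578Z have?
In Z/1578Z each nonzero element is either a unit (gcd with 1578 is 1) or a zero-divisor (gcd > 1). The number of units is φ(1578): factorise 1578 = 2 · 3 · 263, so φ(1578) = (2 − 1) · (3 − 1) · (263 − 1) = 1 · 2 · 262 = 524. The nonzero elements number 1578 − 1 = 1577. Hence the nonzero zero-divisors number 1577 − 524 = 1053.

Final answer: Z/1578Z has 1053 nonzero zero-divisors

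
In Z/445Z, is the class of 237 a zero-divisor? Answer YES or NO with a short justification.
NO

gcd(237, 445) = 1, so 237 is a unit in Z/445Z (it has a multiplicative inverse). A unit cannot be a zero-divisor: if 237·b ≡ 0 then multiplying both sides by 237^(−1) gives b ≡ 0. So 237 is not a zero-divisor.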